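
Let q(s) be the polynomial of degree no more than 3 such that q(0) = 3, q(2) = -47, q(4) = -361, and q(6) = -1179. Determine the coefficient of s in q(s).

1

Write q(s) = as^3 + bs^2 + cs + d. Substituting each data point gives a linear system:
  d = 3
  8a + 4b + 2c + d = -47
  64a + 16b + 4c + d = -361
  216a + 36b + 6c + d = -1179
Solving the system yields a = -5, b = -3, c = 1, d = 3.
So q(s) = -5s³ - 3s² + s + 3.
The coefficient of s is 1.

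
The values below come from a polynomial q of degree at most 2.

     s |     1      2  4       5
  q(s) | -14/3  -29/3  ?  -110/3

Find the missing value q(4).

-77/3

The 3 known points determine the degree-2 polynomial uniquely.
Write q(s) = as^2 + bs + c. Substituting each data point gives a linear system:
  a + b + c = -14/3
  4a + 2b + c = -29/3
  25a + 5b + c = -110/3
Solving the system yields a = -1, b = -2, c = -5/3.
So q(s) = -s^2 - 2s - 5/3.
Then q(4) = -77/3.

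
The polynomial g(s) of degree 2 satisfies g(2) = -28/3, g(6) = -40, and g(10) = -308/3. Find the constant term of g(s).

-6

Write g(s) = as^2 + bs + c. Substituting each data point gives a linear system:
  4a + 2b + c = -28/3
  36a + 6b + c = -40
  100a + 10b + c = -308/3
Solving the system yields a = -1, b = 1/3, c = -6.
So g(s) = -s^2 + (1/3)s - 6.
The constant term is -6.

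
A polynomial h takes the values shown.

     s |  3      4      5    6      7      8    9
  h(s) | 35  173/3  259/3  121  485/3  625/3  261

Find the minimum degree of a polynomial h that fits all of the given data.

2

Forward differences of the values at s = 3, 4, 5, 6, 7, 8, 9:
  h  : 35  173/3  259/3  121  485/3  625/3  261
  Δ  : 68/3  86/3  104/3  122/3  140/3  158/3
  Δ^2: 6  6  6  6  6
  Δ^3: 0  0  0  0
  Δ^4: 0  0  0
  Δ^5: 0  0
  Δ^6: 0
The second differences are constant (6) and nonzero, while all higher differences vanish, so the minimal degree is 2.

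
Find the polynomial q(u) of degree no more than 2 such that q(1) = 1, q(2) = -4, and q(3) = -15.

q(u) = -3u^2 + 4u

Using the Lagrange interpolation formula with nodes 1, 2, 3:
  L_0(u) = (u - 2)(u - 3) / 2
  L_1(u) = (u - 1)(u - 3) / -1
  L_2(u) = (u - 1)(u - 2) / 2
Then q(u) = 1·L_0(u) - 4·L_1(u) - 15·L_2(u).
Expanding and collecting terms gives q(u) = -3u^2 + 4u.
Check: q(2) = -4. ✓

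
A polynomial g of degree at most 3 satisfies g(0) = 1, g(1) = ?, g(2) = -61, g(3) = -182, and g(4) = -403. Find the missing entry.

On equispaced nodes a degree-3 polynomial has vanishing fourth forward difference, so
  g(0) - 4·g(1) + 6·g(2) - 4·g(3) + g(4) = 0.
Substituting the known values and solving for g(1):
  -4·g(1) = 40
  g(1) = -10.

-10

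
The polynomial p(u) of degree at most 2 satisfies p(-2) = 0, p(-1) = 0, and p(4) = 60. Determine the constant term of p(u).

4

Write p(u) = au^2 + bu + c. Substituting each data point gives a linear system:
  4a - 2b + c = 0
  a - b + c = 0
  16a + 4b + c = 60
Solving the system yields a = 2, b = 6, c = 4.
So p(u) = 2u^2 + 6u + 4.
The constant term is 4.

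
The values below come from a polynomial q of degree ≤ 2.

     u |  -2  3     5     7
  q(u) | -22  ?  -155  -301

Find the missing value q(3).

The 3 known points determine the degree-2 polynomial uniquely.
Write q(u) = au^2 + bu + c. Substituting each data point gives a linear system:
  4a - 2b + c = -22
  25a + 5b + c = -155
  49a + 7b + c = -301
Solving the system yields a = -6, b = -1, c = 0.
So q(u) = -6u² - u.
Then q(3) = -57.

-57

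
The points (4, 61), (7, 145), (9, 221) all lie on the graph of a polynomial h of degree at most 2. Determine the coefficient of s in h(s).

6

Write h(s) = as^2 + bs + c. Substituting each data point gives a linear system:
  16a + 4b + c = 61
  49a + 7b + c = 145
  81a + 9b + c = 221
Solving the system yields a = 2, b = 6, c = 5.
So h(s) = 2s² + 6s + 5.
The coefficient of s is 6.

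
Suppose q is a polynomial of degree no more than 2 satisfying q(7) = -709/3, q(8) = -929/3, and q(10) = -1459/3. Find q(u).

Write q(u) = au^2 + bu + c. Substituting each data point gives a linear system:
  49a + 7b + c = -709/3
  64a + 8b + c = -929/3
  100a + 10b + c = -1459/3
Solving the system yields a = -5, b = 5/3, c = -3.
So q(u) = -5u^2 + (5/3)u - 3.
Check: q(10) = -1459/3. ✓

q(u) = -5u^2 + (5/3)u - 3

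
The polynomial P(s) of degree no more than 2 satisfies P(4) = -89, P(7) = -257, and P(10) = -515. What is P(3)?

-53

Using the Lagrange interpolation formula with nodes 4, 7, 10:
  L_0(s) = (s - 7)(s - 10) / 18
  L_1(s) = (s - 4)(s - 10) / -9
  L_2(s) = (s - 4)(s - 7) / 18
Then P(s) = -89·L_0(s) - 257·L_1(s) - 515·L_2(s).
Expanding and collecting terms gives P(s) = -5s^2 - s - 5.
Evaluating at s = 3: P(3) = -53.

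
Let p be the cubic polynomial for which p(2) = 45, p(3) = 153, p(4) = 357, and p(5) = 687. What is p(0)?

Write p(x) = ax^3 + bx^2 + cx + d. Substituting each data point gives a linear system:
  8a + 4b + 2c + d = 45
  27a + 9b + 3c + d = 153
  64a + 16b + 4c + d = 357
  125a + 25b + 5c + d = 687
Solving the system yields a = 5, b = 3, c = -2, d = -3.
So p(x) = 5x^3 + 3x^2 - 2x - 3.
Then p(0) = -3.

-3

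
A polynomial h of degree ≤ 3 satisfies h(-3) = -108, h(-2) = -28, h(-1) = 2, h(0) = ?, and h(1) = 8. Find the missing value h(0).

The 4 known points determine the degree-3 polynomial uniquely.
Write h(n) = an^3 + bn^2 + cn + d. Substituting each data point gives a linear system:
  -27a + 9b - 3c + d = -108
  -8a + 4b - 2c + d = -28
  -a + b - c + d = 2
  a + b + c + d = 8
Solving the system yields a = 4, b = -1, c = -1, d = 6.
So h(n) = 4n^3 - n^2 - n + 6.
Then h(0) = 6.

6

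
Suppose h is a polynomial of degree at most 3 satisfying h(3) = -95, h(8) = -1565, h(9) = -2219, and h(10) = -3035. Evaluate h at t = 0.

Using the Lagrange interpolation formula with nodes 3, 8, 9, 10:
  L_0(t) = (t - 8)(t - 9)(t - 10) / -210
  L_1(t) = (t - 3)(t - 9)(t - 10) / 10
  L_2(t) = (t - 3)(t - 8)(t - 10) / -6
  L_3(t) = (t - 3)(t - 8)(t - 9) / 14
Then h(t) = -95·L_0(t) - 1565·L_1(t) - 2219·L_2(t) - 3035·L_3(t).
Expanding and collecting terms gives h(t) = -3t^3 - 3t - 5.
Evaluating at t = 0: h(0) = -5.

-5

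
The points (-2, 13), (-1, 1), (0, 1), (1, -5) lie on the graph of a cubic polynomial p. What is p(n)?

p(n) = -3n^3 - 3n^2 + 1

Using the Lagrange interpolation formula with nodes -2, -1, 0, 1:
  L_0(n) = (n + 1)n(n - 1) / -6
  L_1(n) = (n + 2)n(n - 1) / 2
  L_2(n) = (n + 2)(n + 1)(n - 1) / -2
  L_3(n) = (n + 2)(n + 1)n / 6
Then p(n) = 13·L_0(n) + 1·L_1(n) + 1·L_2(n) - 5·L_3(n).
Expanding and collecting terms gives p(n) = -3n^3 - 3n^2 + 1.
Check: p(1) = -5. ✓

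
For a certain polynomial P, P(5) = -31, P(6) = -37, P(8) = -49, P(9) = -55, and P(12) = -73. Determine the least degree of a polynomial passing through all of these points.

1

Divided differences on the nodes 5, 6, 8, 9, 12:
  order 0: -31  -37  -49  -55  -73
  order 1: -6  -6  -6  -6
  order 2: 0  0  0
  order 3: 0  0
  order 4: 0
The order-1 divided differences are all -6 (nonzero) and every higher order vanishes, so the data lies on a polynomial of degree exactly 1.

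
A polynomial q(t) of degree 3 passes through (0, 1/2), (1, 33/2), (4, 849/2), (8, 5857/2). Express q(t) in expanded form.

q(t) = 5t^3 + 5t^2 + 6t + 1/2

Using the Lagrange interpolation formula with nodes 0, 1, 4, 8:
  L_0(t) = (t - 1)(t - 4)(t - 8) / -32
  L_1(t) = t(t - 4)(t - 8) / 21
  L_2(t) = t(t - 1)(t - 8) / -48
  L_3(t) = t(t - 1)(t - 4) / 224
Then q(t) = 1/2·L_0(t) + 33/2·L_1(t) + 849/2·L_2(t) + 5857/2·L_3(t).
Expanding and collecting terms gives q(t) = 5t³ + 5t² + 6t + 1/2.
Check: q(0) = 1/2. ✓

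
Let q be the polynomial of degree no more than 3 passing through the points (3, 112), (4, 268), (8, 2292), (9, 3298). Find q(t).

Using the Lagrange interpolation formula with nodes 3, 4, 8, 9:
  L_0(t) = (t - 4)(t - 8)(t - 9) / -30
  L_1(t) = (t - 3)(t - 8)(t - 9) / 20
  L_2(t) = (t - 3)(t - 4)(t - 9) / -20
  L_3(t) = (t - 3)(t - 4)(t - 8) / 30
Then q(t) = 112·L_0(t) + 268·L_1(t) + 2292·L_2(t) + 3298·L_3(t).
Expanding and collecting terms gives q(t) = 5t³ - 5t² + 6t + 4.
Check: q(8) = 2292. ✓

q(t) = 5t^3 - 5t^2 + 6t + 4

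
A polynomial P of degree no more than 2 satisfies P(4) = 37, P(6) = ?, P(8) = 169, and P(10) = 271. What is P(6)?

On equispaced nodes a degree-2 polynomial has vanishing third forward difference, so
  - P(4) + 3·P(6) - 3·P(8) + P(10) = 0.
Substituting the known values and solving for P(6):
  3·P(6) = 273
  P(6) = 91.

91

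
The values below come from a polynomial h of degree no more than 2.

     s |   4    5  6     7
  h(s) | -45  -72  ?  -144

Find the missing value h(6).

The 3 known points determine the degree-2 polynomial uniquely.
Write h(s) = as^2 + bs + c. Substituting each data point gives a linear system:
  16a + 4b + c = -45
  25a + 5b + c = -72
  49a + 7b + c = -144
Solving the system yields a = -3, b = 0, c = 3.
So h(s) = -3s^2 + 3.
Then h(6) = -105.

-105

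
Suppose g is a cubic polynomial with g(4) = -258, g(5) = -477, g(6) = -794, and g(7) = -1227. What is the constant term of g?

-2

Write g(s) = as^3 + bs^2 + cs + d. Substituting each data point gives a linear system:
  64a + 16b + 4c + d = -258
  125a + 25b + 5c + d = -477
  216a + 36b + 6c + d = -794
  343a + 49b + 7c + d = -1227
Solving the system yields a = -3, b = -4, c = 0, d = -2.
So g(s) = -3s^3 - 4s^2 - 2.
The constant term is -2.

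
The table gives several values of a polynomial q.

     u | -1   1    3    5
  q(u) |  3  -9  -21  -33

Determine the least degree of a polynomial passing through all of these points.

Forward differences of the values at u = -1, 1, 3, 5:
  q  : 3  -9  -21  -33
  Δ  : -12  -12  -12
  Δ^2: 0  0
  Δ^3: 0
The first differences are constant (-12) and nonzero, while all higher differences vanish, so the minimal degree is 1.

1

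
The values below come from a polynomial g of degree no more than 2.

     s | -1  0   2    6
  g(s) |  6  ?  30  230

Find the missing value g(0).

2

The 3 known points determine the degree-2 polynomial uniquely.
Write g(s) = as^2 + bs + c. Substituting each data point gives a linear system:
  a - b + c = 6
  4a + 2b + c = 30
  36a + 6b + c = 230
Solving the system yields a = 6, b = 2, c = 2.
So g(s) = 6s² + 2s + 2.
Then g(0) = 2.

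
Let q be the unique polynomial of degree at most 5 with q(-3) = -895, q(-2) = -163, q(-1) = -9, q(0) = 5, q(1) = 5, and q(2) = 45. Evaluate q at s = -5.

-8845

Forward differences of the values at s = -3, -2, -1, 0, 1, 2:
  q  : -895  -163  -9  5  5  45
  Δ  : 732  154  14  0  40
  Δ^2: -578  -140  -14  40
  Δ^3: 438  126  54
  Δ^4: -312  -72
  Δ^5: 240
The fifth differences are constant, confirming degree 5.
Interpolating (Newton forward form) and evaluating at s = -5 gives q(-5) = -8845.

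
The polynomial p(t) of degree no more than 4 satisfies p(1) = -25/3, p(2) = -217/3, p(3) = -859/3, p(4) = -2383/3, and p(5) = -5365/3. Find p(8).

-30979/3

Write p(t) = at^4 + bt^3 + ct^2 + dt + e. Substituting each data point gives a linear system:
  a + b + c + d + e = -25/3
  16a + 8b + 4c + 2d + e = -217/3
  81a + 27b + 9c + 3d + e = -859/3
  256a + 64b + 16c + 4d + e = -2383/3
  625a + 125b + 25c + 5d + e = -5365/3
Solving the system yields a = -2, b = -4, c = -1, d = -3, e = 5/3.
So p(t) = -2t⁴ - 4t³ - t² - 3t + 5/3.
Then p(8) = -30979/3.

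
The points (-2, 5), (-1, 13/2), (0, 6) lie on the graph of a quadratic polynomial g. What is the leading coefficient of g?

Write g(s) = as^2 + bs + c. Substituting each data point gives a linear system:
  4a - 2b + c = 5
  a - b + c = 13/2
  c = 6
Solving the system yields a = -1, b = -3/2, c = 6.
So g(s) = -s² - (3/2)s + 6.
The leading coefficient is -1.

-1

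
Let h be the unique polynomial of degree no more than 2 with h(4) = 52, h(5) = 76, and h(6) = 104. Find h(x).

h(x) = 2x^2 + 6x - 4

Write h(x) = ax^2 + bx + c. Substituting each data point gives a linear system:
  16a + 4b + c = 52
  25a + 5b + c = 76
  36a + 6b + c = 104
Solving the system yields a = 2, b = 6, c = -4.
So h(x) = 2x^2 + 6x - 4.
Check: h(5) = 76. ✓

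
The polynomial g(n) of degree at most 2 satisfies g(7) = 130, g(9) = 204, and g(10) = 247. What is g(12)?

Write g(n) = an^2 + bn + c. Substituting each data point gives a linear system:
  49a + 7b + c = 130
  81a + 9b + c = 204
  100a + 10b + c = 247
Solving the system yields a = 2, b = 5, c = -3.
So g(n) = 2n² + 5n - 3.
Then g(12) = 345.

345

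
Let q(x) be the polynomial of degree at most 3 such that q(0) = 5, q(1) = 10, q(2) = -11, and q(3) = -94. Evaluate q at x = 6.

-1075

Write q(x) = ax^3 + bx^2 + cx + d. Substituting each data point gives a linear system:
  d = 5
  a + b + c + d = 10
  8a + 4b + 2c + d = -11
  27a + 9b + 3c + d = -94
Solving the system yields a = -6, b = 5, c = 6, d = 5.
So q(x) = -6x^3 + 5x^2 + 6x + 5.
Then q(6) = -1075.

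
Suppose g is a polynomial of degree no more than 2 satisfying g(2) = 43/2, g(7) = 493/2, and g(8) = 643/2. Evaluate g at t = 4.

Using the Lagrange interpolation formula with nodes 2, 7, 8:
  L_0(t) = (t - 7)(t - 8) / 30
  L_1(t) = (t - 2)(t - 8) / -5
  L_2(t) = (t - 2)(t - 7) / 6
Then g(t) = 43/2·L_0(t) + 493/2·L_1(t) + 643/2·L_2(t).
Expanding and collecting terms gives g(t) = 5t² + 3/2.
Evaluating at t = 4: g(4) = 163/2.

163/2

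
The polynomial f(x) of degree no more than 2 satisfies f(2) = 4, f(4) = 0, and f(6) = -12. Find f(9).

-45

Forward differences of the values at x = 2, 4, 6:
  f  : 4  0  -12
  Δ  : -4  -12
  Δ^2: -8
The second differences are constant, confirming degree 2.
Interpolating (Newton forward form) and evaluating at x = 9 gives f(9) = -45.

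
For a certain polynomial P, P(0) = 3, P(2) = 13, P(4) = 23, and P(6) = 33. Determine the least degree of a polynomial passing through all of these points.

1

Forward differences of the values at u = 0, 2, 4, 6:
  P  : 3  13  23  33
  Δ  : 10  10  10
  Δ^2: 0  0
  Δ^3: 0
The first differences are constant (10) and nonzero, while all higher differences vanish, so the minimal degree is 1.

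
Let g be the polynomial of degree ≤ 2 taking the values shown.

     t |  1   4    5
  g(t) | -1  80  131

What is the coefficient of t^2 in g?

6

Write g(t) = at^2 + bt + c. Substituting each data point gives a linear system:
  a + b + c = -1
  16a + 4b + c = 80
  25a + 5b + c = 131
Solving the system yields a = 6, b = -3, c = -4.
So g(t) = 6t^2 - 3t - 4.
The leading coefficient is 6.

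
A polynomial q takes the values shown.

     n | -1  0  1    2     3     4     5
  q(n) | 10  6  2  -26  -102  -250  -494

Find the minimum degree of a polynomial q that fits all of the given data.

Forward differences of the values at n = -1, 0, 1, 2, 3, 4, 5:
  q  : 10  6  2  -26  -102  -250  -494
  Δ  : -4  -4  -28  -76  -148  -244
  Δ^2: 0  -24  -48  -72  -96
  Δ^3: -24  -24  -24  -24
  Δ^4: 0  0  0
  Δ^5: 0  0
  Δ^6: 0
The third differences are constant (-24) and nonzero, while all higher differences vanish, so the minimal degree is 3.

3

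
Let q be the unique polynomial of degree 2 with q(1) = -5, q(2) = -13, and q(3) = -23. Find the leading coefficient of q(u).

-1

Write q(u) = au^2 + bu + c. Substituting each data point gives a linear system:
  a + b + c = -5
  4a + 2b + c = -13
  9a + 3b + c = -23
Solving the system yields a = -1, b = -5, c = 1.
So q(u) = -u^2 - 5u + 1.
The leading coefficient is -1.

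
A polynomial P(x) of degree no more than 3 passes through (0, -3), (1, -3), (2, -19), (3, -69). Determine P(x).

P(x) = -3x^3 + x^2 + 2x - 3

Write P(x) = ax^3 + bx^2 + cx + d. Substituting each data point gives a linear system:
  d = -3
  a + b + c + d = -3
  8a + 4b + 2c + d = -19
  27a + 9b + 3c + d = -69
Solving the system yields a = -3, b = 1, c = 2, d = -3.
So P(x) = -3x^3 + x^2 + 2x - 3.
Check: P(0) = -3. ✓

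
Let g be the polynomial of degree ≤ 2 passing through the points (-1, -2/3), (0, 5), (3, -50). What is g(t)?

g(t) = -6t^2 - (1/3)t + 5

Using the Lagrange interpolation formula with nodes -1, 0, 3:
  L_0(t) = t(t - 3) / 4
  L_1(t) = (t + 1)(t - 3) / -3
  L_2(t) = (t + 1)t / 12
Then g(t) = -2/3·L_0(t) + 5·L_1(t) - 50·L_2(t).
Expanding and collecting terms gives g(t) = -6t² - (1/3)t + 5.
Check: g(0) = 5. ✓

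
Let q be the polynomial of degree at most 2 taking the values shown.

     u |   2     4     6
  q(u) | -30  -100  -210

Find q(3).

-60

Write q(u) = au^2 + bu + c. Substituting each data point gives a linear system:
  4a + 2b + c = -30
  16a + 4b + c = -100
  36a + 6b + c = -210
Solving the system yields a = -5, b = -5, c = 0.
So q(u) = -5u² - 5u.
Then q(3) = -60.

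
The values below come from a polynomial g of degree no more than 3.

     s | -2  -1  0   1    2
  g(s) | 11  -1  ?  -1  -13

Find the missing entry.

The 4 known points determine the degree-3 polynomial uniquely.
Write g(s) = as^3 + bs^2 + cs + d. Substituting each data point gives a linear system:
  -8a + 4b - 2c + d = 11
  -a + b - c + d = -1
  a + b + c + d = -1
  8a + 4b + 2c + d = -13
Solving the system yields a = -2, b = 0, c = 2, d = -1.
So g(s) = -2s^3 + 2s - 1.
Then g(0) = -1.

-1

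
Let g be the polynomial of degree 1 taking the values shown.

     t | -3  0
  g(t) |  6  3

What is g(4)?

Write g(t) = at + b. Substituting each data point gives a linear system:
  -3a + b = 6
  b = 3
Solving the system yields a = -1, b = 3.
So g(t) = -t + 3.
Then g(4) = -1.

-1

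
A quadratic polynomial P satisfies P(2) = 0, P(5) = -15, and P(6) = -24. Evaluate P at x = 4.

-8

Write P(x) = ax^2 + bx + c. Substituting each data point gives a linear system:
  4a + 2b + c = 0
  25a + 5b + c = -15
  36a + 6b + c = -24
Solving the system yields a = -1, b = 2, c = 0.
So P(x) = -x² + 2x.
Then P(4) = -8.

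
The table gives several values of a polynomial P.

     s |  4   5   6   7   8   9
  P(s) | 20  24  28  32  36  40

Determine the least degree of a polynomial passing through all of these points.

1

Forward differences of the values at s = 4, 5, 6, 7, 8, 9:
  P  : 20  24  28  32  36  40
  Δ  : 4  4  4  4  4
  Δ^2: 0  0  0  0
  Δ^3: 0  0  0
  Δ^4: 0  0
  Δ^5: 0
The first differences are constant (4) and nonzero, while all higher differences vanish, so the minimal degree is 1.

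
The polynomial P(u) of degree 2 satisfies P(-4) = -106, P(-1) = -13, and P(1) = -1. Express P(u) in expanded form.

Using the Lagrange interpolation formula with nodes -4, -1, 1:
  L_0(u) = (u + 1)(u - 1) / 15
  L_1(u) = (u + 4)(u - 1) / -6
  L_2(u) = (u + 4)(u + 1) / 10
Then P(u) = -106·L_0(u) - 13·L_1(u) - 1·L_2(u).
Expanding and collecting terms gives P(u) = -5u^2 + 6u - 2.
Check: P(-4) = -106. ✓

P(u) = -5u^2 + 6u - 2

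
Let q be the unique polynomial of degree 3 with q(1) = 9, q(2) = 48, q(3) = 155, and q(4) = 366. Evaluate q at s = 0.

Write q(s) = as^3 + bs^2 + cs + d. Substituting each data point gives a linear system:
  a + b + c + d = 9
  8a + 4b + 2c + d = 48
  27a + 9b + 3c + d = 155
  64a + 16b + 4c + d = 366
Solving the system yields a = 6, b = -2, c = 3, d = 2.
So q(s) = 6s³ - 2s² + 3s + 2.
Then q(0) = 2.

2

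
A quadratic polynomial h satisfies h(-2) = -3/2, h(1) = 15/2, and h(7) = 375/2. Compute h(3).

Using the Lagrange interpolation formula with nodes -2, 1, 7:
  L_0(t) = (t - 1)(t - 7) / 27
  L_1(t) = (t + 2)(t - 7) / -18
  L_2(t) = (t + 2)(t - 1) / 54
Then h(t) = -3/2·L_0(t) + 15/2·L_1(t) + 375/2·L_2(t).
Expanding and collecting terms gives h(t) = 3t² + 6t - 3/2.
Evaluating at t = 3: h(3) = 87/2.

87/2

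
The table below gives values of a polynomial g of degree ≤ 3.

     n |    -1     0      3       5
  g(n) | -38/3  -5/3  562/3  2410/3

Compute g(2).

Write g(n) = an^3 + bn^2 + cn + d. Substituting each data point gives a linear system:
  -a + b - c + d = -38/3
  d = -5/3
  27a + 9b + 3c + d = 562/3
  125a + 25b + 5c + d = 2410/3
Solving the system yields a = 6, b = 1, c = 6, d = -5/3.
So g(n) = 6n^3 + n^2 + 6n - 5/3.
Then g(2) = 187/3.

187/3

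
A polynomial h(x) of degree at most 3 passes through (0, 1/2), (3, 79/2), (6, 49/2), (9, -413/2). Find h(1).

Using the Lagrange interpolation formula with nodes 0, 3, 6, 9:
  L_0(x) = (x - 3)(x - 6)(x - 9) / -162
  L_1(x) = x(x - 6)(x - 9) / 54
  L_2(x) = x(x - 3)(x - 9) / -54
  L_3(x) = x(x - 3)(x - 6) / 162
Then h(x) = 1/2·L_0(x) + 79/2·L_1(x) + 49/2·L_2(x) - 413/2·L_3(x).
Expanding and collecting terms gives h(x) = -x^3 + 6x^2 + 4x + 1/2.
Evaluating at x = 1: h(1) = 19/2.

19/2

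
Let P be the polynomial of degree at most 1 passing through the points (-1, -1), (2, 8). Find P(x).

Write P(x) = ax + b. Substituting each data point gives a linear system:
  -a + b = -1
  2a + b = 8
Solving the system yields a = 3, b = 2.
So P(x) = 3x + 2.
Check: P(2) = 8. ✓

P(x) = 3x + 2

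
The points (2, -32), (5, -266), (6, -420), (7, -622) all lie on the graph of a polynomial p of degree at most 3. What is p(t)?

p(t) = -t^3 - 6t^2 + 3t - 6

Write p(t) = at^3 + bt^2 + ct + d. Substituting each data point gives a linear system:
  8a + 4b + 2c + d = -32
  125a + 25b + 5c + d = -266
  216a + 36b + 6c + d = -420
  343a + 49b + 7c + d = -622
Solving the system yields a = -1, b = -6, c = 3, d = -6.
So p(t) = -t³ - 6t² + 3t - 6.
Check: p(5) = -266. ✓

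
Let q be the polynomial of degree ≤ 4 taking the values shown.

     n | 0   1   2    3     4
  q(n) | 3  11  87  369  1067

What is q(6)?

Write q(n) = an^4 + bn^3 + cn^2 + dn + e. Substituting each data point gives a linear system:
  e = 3
  a + b + c + d + e = 11
  16a + 8b + 4c + 2d + e = 87
  81a + 27b + 9c + 3d + e = 369
  256a + 64b + 16c + 4d + e = 1067
Solving the system yields a = 3, b = 5, c = -2, d = 2, e = 3.
So q(n) = 3n^4 + 5n^3 - 2n^2 + 2n + 3.
Then q(6) = 4911.

4911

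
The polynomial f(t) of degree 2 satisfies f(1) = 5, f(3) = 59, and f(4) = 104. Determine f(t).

f(t) = 6t^2 + 3t - 4

Using the Lagrange interpolation formula with nodes 1, 3, 4:
  L_0(t) = (t - 3)(t - 4) / 6
  L_1(t) = (t - 1)(t - 4) / -2
  L_2(t) = (t - 1)(t - 3) / 3
Then f(t) = 5·L_0(t) + 59·L_1(t) + 104·L_2(t).
Expanding and collecting terms gives f(t) = 6t^2 + 3t - 4.
Check: f(3) = 59. ✓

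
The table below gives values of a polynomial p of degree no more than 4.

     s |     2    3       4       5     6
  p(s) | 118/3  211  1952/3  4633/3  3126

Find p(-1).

-23/3

Forward differences of the values at s = 2, 3, 4, 5, 6:
  p  : 118/3  211  1952/3  4633/3  3126
  Δ  : 515/3  1319/3  2681/3  4745/3
  Δ^2: 268  454  688
  Δ^3: 186  234
  Δ^4: 48
The fourth differences are constant, confirming degree 4.
Interpolating (Newton forward form) and evaluating at s = -1 gives p(-1) = -23/3.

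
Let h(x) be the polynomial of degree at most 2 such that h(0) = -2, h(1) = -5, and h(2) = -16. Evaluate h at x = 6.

-140

Using the Lagrange interpolation formula with nodes 0, 1, 2:
  L_0(x) = (x - 1)(x - 2) / 2
  L_1(x) = x(x - 2) / -1
  L_2(x) = x(x - 1) / 2
Then h(x) = -2·L_0(x) - 5·L_1(x) - 16·L_2(x).
Expanding and collecting terms gives h(x) = -4x² + x - 2.
Evaluating at x = 6: h(6) = -140.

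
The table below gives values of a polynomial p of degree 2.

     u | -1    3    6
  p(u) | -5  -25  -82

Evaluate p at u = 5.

-59

Write p(u) = au^2 + bu + c. Substituting each data point gives a linear system:
  a - b + c = -5
  9a + 3b + c = -25
  36a + 6b + c = -82
Solving the system yields a = -2, b = -1, c = -4.
So p(u) = -2u^2 - u - 4.
Then p(5) = -59.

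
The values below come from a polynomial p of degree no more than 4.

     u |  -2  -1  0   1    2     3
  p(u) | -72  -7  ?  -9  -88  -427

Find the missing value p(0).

-4

The 5 known points determine the degree-4 polynomial uniquely.
Write p(u) = au^4 + bu^3 + cu^2 + du + e. Substituting each data point gives a linear system:
  16a - 8b + 4c - 2d + e = -72
  a - b + c - d + e = -7
  a + b + c + d + e = -9
  16a + 8b + 4c + 2d + e = -88
  81a + 27b + 9c + 3d + e = -427
Solving the system yields a = -5, b = -1, c = 1, d = 0, e = -4.
So p(u) = -5u^4 - u^3 + u^2 - 4.
Then p(0) = -4.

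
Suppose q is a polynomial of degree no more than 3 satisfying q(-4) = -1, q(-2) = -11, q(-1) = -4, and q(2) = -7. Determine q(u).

q(u) = -u^3 - 3u^2 + 5u + 3

Write q(u) = au^3 + bu^2 + cu + d. Substituting each data point gives a linear system:
  -64a + 16b - 4c + d = -1
  -8a + 4b - 2c + d = -11
  -a + b - c + d = -4
  8a + 4b + 2c + d = -7
Solving the system yields a = -1, b = -3, c = 5, d = 3.
So q(u) = -u^3 - 3u^2 + 5u + 3.
Check: q(-4) = -1. ✓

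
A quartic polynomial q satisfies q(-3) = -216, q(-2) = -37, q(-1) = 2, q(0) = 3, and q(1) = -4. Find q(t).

Write q(t) = at^4 + bt^3 + ct^2 + dt + e. Substituting each data point gives a linear system:
  81a - 27b + 9c - 3d + e = -216
  16a - 8b + 4c - 2d + e = -37
  a - b + c - d + e = 2
  e = 3
  a + b + c + d + e = -4
Solving the system yields a = -3, b = -1, c = -1, d = -2, e = 3.
So q(t) = -3t⁴ - t³ - t² - 2t + 3.
Check: q(1) = -4. ✓

q(t) = -3t^4 - t^3 - t^2 - 2t + 3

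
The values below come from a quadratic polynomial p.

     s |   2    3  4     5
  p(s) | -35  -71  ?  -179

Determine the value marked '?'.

The 3 known points determine the degree-2 polynomial uniquely.
Write p(s) = as^2 + bs + c. Substituting each data point gives a linear system:
  4a + 2b + c = -35
  9a + 3b + c = -71
  25a + 5b + c = -179
Solving the system yields a = -6, b = -6, c = 1.
So p(s) = -6s^2 - 6s + 1.
Then p(4) = -119.

-119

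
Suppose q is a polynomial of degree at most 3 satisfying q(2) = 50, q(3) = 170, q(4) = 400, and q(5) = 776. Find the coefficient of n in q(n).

Write q(n) = an^3 + bn^2 + cn + d. Substituting each data point gives a linear system:
  8a + 4b + 2c + d = 50
  27a + 9b + 3c + d = 170
  64a + 16b + 4c + d = 400
  125a + 25b + 5c + d = 776
Solving the system yields a = 6, b = 1, c = 1, d = -4.
So q(n) = 6n³ + n² + n - 4.
The coefficient of n is 1.

1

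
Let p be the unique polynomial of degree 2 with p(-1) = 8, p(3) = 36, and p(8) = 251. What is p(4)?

63

Using the Lagrange interpolation formula with nodes -1, 3, 8:
  L_0(x) = (x - 3)(x - 8) / 36
  L_1(x) = (x + 1)(x - 8) / -20
  L_2(x) = (x + 1)(x - 3) / 45
Then p(x) = 8·L_0(x) + 36·L_1(x) + 251·L_2(x).
Expanding and collecting terms gives p(x) = 4x^2 - x + 3.
Evaluating at x = 4: p(4) = 63.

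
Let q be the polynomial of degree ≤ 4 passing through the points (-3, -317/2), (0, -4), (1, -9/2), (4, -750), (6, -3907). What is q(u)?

Write q(u) = au^4 + bu^3 + cu^2 + du + e. Substituting each data point gives a linear system:
  81a - 27b + 9c - 3d + e = -317/2
  e = -4
  a + b + c + d + e = -9/2
  256a + 64b + 16c + 4d + e = -750
  1296a + 216b + 36c + 6d + e = -3907
Solving the system yields a = -3, b = -1, c = 6, d = -5/2, e = -4.
So q(u) = -3u^4 - u^3 + 6u^2 - (5/2)u - 4.
Check: q(4) = -750. ✓

q(u) = -3u^4 - u^3 + 6u^2 - (5/2)u - 4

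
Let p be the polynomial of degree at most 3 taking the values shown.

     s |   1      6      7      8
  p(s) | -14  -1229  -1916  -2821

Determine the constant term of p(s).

Write p(s) = as^3 + bs^2 + cs + d. Substituting each data point gives a linear system:
  a + b + c + d = -14
  216a + 36b + 6c + d = -1229
  343a + 49b + 7c + d = -1916
  512a + 64b + 8c + d = -2821
Solving the system yields a = -5, b = -4, c = 0, d = -5.
So p(s) = -5s^3 - 4s^2 - 5.
The constant term is -5.

-5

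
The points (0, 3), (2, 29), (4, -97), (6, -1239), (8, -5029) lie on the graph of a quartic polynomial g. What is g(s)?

g(s) = -2s^4 + 6s^3 + s^2 + 3s + 3

Write g(s) = as^4 + bs^3 + cs^2 + ds + e. Substituting each data point gives a linear system:
  e = 3
  16a + 8b + 4c + 2d + e = 29
  256a + 64b + 16c + 4d + e = -97
  1296a + 216b + 36c + 6d + e = -1239
  4096a + 512b + 64c + 8d + e = -5029
Solving the system yields a = -2, b = 6, c = 1, d = 3, e = 3.
So g(s) = -2s^4 + 6s^3 + s^2 + 3s + 3.
Check: g(0) = 3. ✓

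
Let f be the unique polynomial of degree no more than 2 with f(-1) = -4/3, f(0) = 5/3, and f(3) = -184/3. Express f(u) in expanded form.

f(u) = -6u^2 - 3u + 5/3

Write f(u) = au^2 + bu + c. Substituting each data point gives a linear system:
  a - b + c = -4/3
  c = 5/3
  9a + 3b + c = -184/3
Solving the system yields a = -6, b = -3, c = 5/3.
So f(u) = -6u² - 3u + 5/3.
Check: f(-1) = -4/3. ✓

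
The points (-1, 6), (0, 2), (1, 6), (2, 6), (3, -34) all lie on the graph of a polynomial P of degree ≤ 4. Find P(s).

Using the Lagrange interpolation formula with nodes -1, 0, 1, 2, 3:
  L_0(s) = s(s - 1)(s - 2)(s - 3) / 24
  L_1(s) = (s + 1)(s - 1)(s - 2)(s - 3) / -6
  L_2(s) = (s + 1)s(s - 2)(s - 3) / 4
  L_3(s) = (s + 1)s(s - 1)(s - 3) / -6
  L_4(s) = (s + 1)s(s - 1)(s - 2) / 24
Then P(s) = 6·L_0(s) + 2·L_1(s) + 6·L_2(s) + 6·L_3(s) - 34·L_4(s).
Expanding and collecting terms gives P(s) = -s^4 + 5s^2 + 2.
Check: P(1) = 6. ✓

P(s) = -s^4 + 5s^2 + 2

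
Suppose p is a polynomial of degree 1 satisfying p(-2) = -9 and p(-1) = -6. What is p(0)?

-3

Write p(s) = as + b. Substituting each data point gives a linear system:
  -2a + b = -9
  -a + b = -6
Solving the system yields a = 3, b = -3.
So p(s) = 3s - 3.
Then p(0) = -3.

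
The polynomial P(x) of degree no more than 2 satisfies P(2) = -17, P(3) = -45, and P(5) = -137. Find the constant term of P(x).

3

Write P(x) = ax^2 + bx + c. Substituting each data point gives a linear system:
  4a + 2b + c = -17
  9a + 3b + c = -45
  25a + 5b + c = -137
Solving the system yields a = -6, b = 2, c = 3.
So P(x) = -6x^2 + 2x + 3.
The constant term is 3.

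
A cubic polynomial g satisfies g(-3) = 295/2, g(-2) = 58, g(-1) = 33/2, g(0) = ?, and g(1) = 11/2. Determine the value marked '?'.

5

The 4 known points determine the degree-3 polynomial uniquely.
Write g(t) = at^3 + bt^2 + ct + d. Substituting each data point gives a linear system:
  -27a + 9b - 3c + d = 295/2
  -8a + 4b - 2c + d = 58
  -a + b - c + d = 33/2
  a + b + c + d = 11/2
Solving the system yields a = -3, b = 6, c = -5/2, d = 5.
So g(t) = -3t³ + 6t² - (5/2)t + 5.
Then g(0) = 5.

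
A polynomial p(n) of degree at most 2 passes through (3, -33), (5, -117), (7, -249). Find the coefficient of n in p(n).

Write p(n) = an^2 + bn + c. Substituting each data point gives a linear system:
  9a + 3b + c = -33
  25a + 5b + c = -117
  49a + 7b + c = -249
Solving the system yields a = -6, b = 6, c = 3.
So p(n) = -6n^2 + 6n + 3.
The coefficient of n is 6.

6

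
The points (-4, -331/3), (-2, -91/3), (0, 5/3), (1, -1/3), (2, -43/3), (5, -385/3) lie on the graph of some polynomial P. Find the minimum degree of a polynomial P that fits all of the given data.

2

Divided differences on the nodes -4, -2, 0, 1, 2, 5:
  order 0: -331/3  -91/3  5/3  -1/3  -43/3  -385/3
  order 1: 40  16  -2  -14  -38
  order 2: -6  -6  -6  -6
  order 3: 0  0  0
  order 4: 0  0
  order 5: 0
The order-2 divided differences are all -6 (nonzero) and every higher order vanishes, so the data lies on a polynomial of degree exactly 2.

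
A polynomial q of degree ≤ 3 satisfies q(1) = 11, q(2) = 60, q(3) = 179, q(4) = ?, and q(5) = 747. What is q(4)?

The 4 known points determine the degree-3 polynomial uniquely.
Write q(u) = au^3 + bu^2 + cu + d. Substituting each data point gives a linear system:
  a + b + c + d = 11
  8a + 4b + 2c + d = 60
  27a + 9b + 3c + d = 179
  125a + 25b + 5c + d = 747
Solving the system yields a = 5, b = 5, c = -1, d = 2.
So q(u) = 5u^3 + 5u^2 - u + 2.
Then q(4) = 398.

398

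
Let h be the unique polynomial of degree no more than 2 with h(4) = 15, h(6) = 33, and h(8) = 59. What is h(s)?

h(s) = s^2 - s + 3

Write h(s) = as^2 + bs + c. Substituting each data point gives a linear system:
  16a + 4b + c = 15
  36a + 6b + c = 33
  64a + 8b + c = 59
Solving the system yields a = 1, b = -1, c = 3.
So h(s) = s² - s + 3.
Check: h(8) = 59. ✓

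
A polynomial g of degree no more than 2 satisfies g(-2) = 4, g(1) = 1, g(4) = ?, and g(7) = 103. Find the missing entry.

The 3 known points determine the degree-2 polynomial uniquely.
Write g(s) = as^2 + bs + c. Substituting each data point gives a linear system:
  4a - 2b + c = 4
  a + b + c = 1
  49a + 7b + c = 103
Solving the system yields a = 2, b = 1, c = -2.
So g(s) = 2s^2 + s - 2.
Then g(4) = 34.

34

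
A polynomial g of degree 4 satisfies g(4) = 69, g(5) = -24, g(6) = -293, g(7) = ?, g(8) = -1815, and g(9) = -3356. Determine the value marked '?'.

The 5 known points determine the degree-4 polynomial uniquely.
Write g(n) = an^4 + bn^3 + cn^2 + dn + e. Substituting each data point gives a linear system:
  256a + 64b + 16c + 4d + e = 69
  625a + 125b + 25c + 5d + e = -24
  1296a + 216b + 36c + 6d + e = -293
  4096a + 512b + 64c + 8d + e = -1815
  6561a + 729b + 81c + 9d + e = -3356
Solving the system yields a = -1, b = 4, c = 3, d = 5, e = 1.
So g(n) = -n^4 + 4n^3 + 3n^2 + 5n + 1.
Then g(7) = -846.

-846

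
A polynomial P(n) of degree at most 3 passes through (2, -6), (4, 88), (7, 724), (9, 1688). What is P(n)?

P(n) = 3n^3 - 6n^2 - n - 4

Using the Lagrange interpolation formula with nodes 2, 4, 7, 9:
  L_0(n) = (n - 4)(n - 7)(n - 9) / -70
  L_1(n) = (n - 2)(n - 7)(n - 9) / 30
  L_2(n) = (n - 2)(n - 4)(n - 9) / -30
  L_3(n) = (n - 2)(n - 4)(n - 7) / 70
Then P(n) = -6·L_0(n) + 88·L_1(n) + 724·L_2(n) + 1688·L_3(n).
Expanding and collecting terms gives P(n) = 3n³ - 6n² - n - 4.
Check: P(9) = 1688. ✓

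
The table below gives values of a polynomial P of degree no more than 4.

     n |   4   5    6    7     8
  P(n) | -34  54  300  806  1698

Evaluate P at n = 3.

Forward differences of the values at n = 4, 5, 6, 7, 8:
  P  : -34  54  300  806  1698
  Δ  : 88  246  506  892
  Δ^2: 158  260  386
  Δ^3: 102  126
  Δ^4: 24
The fourth differences are constant, confirming degree 4.
Interpolating (Newton forward form) and evaluating at n = 3 gives P(3) = -42.

-42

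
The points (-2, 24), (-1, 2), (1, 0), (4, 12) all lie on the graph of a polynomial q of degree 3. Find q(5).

-4

Using the Lagrange interpolation formula with nodes -2, -1, 1, 4:
  L_0(x) = (x + 1)(x - 1)(x - 4) / -18
  L_1(x) = (x + 2)(x - 1)(x - 4) / 10
  L_2(x) = (x + 2)(x + 1)(x - 4) / -18
  L_3(x) = (x + 2)(x + 1)(x - 1) / 90
Then q(x) = 24·L_0(x) + 2·L_1(x) + 0·L_2(x) + 12·L_3(x).
Expanding and collecting terms gives q(x) = -x^3 + 5x^2 - 4.
Evaluating at x = 5: q(5) = -4.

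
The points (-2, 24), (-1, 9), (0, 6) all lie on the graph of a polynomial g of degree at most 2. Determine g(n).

Write g(n) = an^2 + bn + c. Substituting each data point gives a linear system:
  4a - 2b + c = 24
  a - b + c = 9
  c = 6
Solving the system yields a = 6, b = 3, c = 6.
So g(n) = 6n² + 3n + 6.
Check: g(0) = 6. ✓

g(n) = 6n^2 + 3n + 6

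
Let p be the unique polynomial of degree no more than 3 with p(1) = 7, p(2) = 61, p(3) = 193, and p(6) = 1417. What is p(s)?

p(s) = 6s^3 + 3s^2 + 3s - 5

Write p(s) = as^3 + bs^2 + cs + d. Substituting each data point gives a linear system:
  a + b + c + d = 7
  8a + 4b + 2c + d = 61
  27a + 9b + 3c + d = 193
  216a + 36b + 6c + d = 1417
Solving the system yields a = 6, b = 3, c = 3, d = -5.
So p(s) = 6s³ + 3s² + 3s - 5.
Check: p(3) = 193. ✓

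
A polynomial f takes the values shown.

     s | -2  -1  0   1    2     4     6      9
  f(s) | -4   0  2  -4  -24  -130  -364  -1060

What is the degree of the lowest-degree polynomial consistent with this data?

Divided differences on the nodes -2, -1, 0, 1, 2, 4, 6, 9:
  order 0: -4  0  2  -4  -24  -130  -364  -1060
  order 1: 4  2  -6  -20  -53  -117  -232
  order 2: -1  -4  -7  -11  -16  -23
  order 3: -1  -1  -1  -1  -1
  order 4: 0  0  0  0
  order 5: 0  0  0
  order 6: 0  0
  order 7: 0
The order-3 divided differences are all -1 (nonzero) and every higher order vanishes, so the data lies on a polynomial of degree exactly 3.

3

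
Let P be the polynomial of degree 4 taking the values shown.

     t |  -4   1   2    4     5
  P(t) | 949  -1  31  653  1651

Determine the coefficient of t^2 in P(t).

2

Write P(t) = at^4 + bt^3 + ct^2 + dt + e. Substituting each data point gives a linear system:
  256a - 64b + 16c - 4d + e = 949
  a + b + c + d + e = -1
  16a + 8b + 4c + 2d + e = 31
  256a + 64b + 16c + 4d + e = 653
  625a + 125b + 25c + 5d + e = 1651
Solving the system yields a = 3, b = -2, c = 2, d = -5, e = 1.
So P(t) = 3t^4 - 2t^3 + 2t^2 - 5t + 1.
The coefficient of t^2 is 2.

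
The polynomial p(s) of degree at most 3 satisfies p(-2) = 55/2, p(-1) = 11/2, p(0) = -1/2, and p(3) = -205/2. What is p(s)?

p(s) = -3s^3 - s^2 - 4s - 1/2

Write p(s) = as^3 + bs^2 + cs + d. Substituting each data point gives a linear system:
  -8a + 4b - 2c + d = 55/2
  -a + b - c + d = 11/2
  d = -1/2
  27a + 9b + 3c + d = -205/2
Solving the system yields a = -3, b = -1, c = -4, d = -1/2.
So p(s) = -3s^3 - s^2 - 4s - 1/2.
Check: p(3) = -205/2. ✓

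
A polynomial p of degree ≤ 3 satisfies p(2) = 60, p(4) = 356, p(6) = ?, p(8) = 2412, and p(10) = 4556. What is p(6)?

1076

The 4 known points determine the degree-3 polynomial uniquely.
Write p(x) = ax^3 + bx^2 + cx + d. Substituting each data point gives a linear system:
  8a + 4b + 2c + d = 60
  64a + 16b + 4c + d = 356
  512a + 64b + 8c + d = 2412
  1000a + 100b + 10c + d = 4556
Solving the system yields a = 4, b = 5, c = 6, d = -4.
So p(x) = 4x³ + 5x² + 6x - 4.
Then p(6) = 1076.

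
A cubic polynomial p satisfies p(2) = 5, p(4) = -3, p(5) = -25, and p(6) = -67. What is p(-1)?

Using the Lagrange interpolation formula with nodes 2, 4, 5, 6:
  L_0(s) = (s - 4)(s - 5)(s - 6) / -24
  L_1(s) = (s - 2)(s - 5)(s - 6) / 4
  L_2(s) = (s - 2)(s - 4)(s - 6) / -3
  L_3(s) = (s - 2)(s - 4)(s - 5) / 8
Then p(s) = 5·L_0(s) - 3·L_1(s) - 25·L_2(s) - 67·L_3(s).
Expanding and collecting terms gives p(s) = -s^3 + 5s^2 - 6s + 5.
Evaluating at s = -1: p(-1) = 17.

17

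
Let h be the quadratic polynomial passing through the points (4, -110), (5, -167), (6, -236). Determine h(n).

Using the Lagrange interpolation formula with nodes 4, 5, 6:
  L_0(n) = (n - 5)(n - 6) / 2
  L_1(n) = (n - 4)(n - 6) / -1
  L_2(n) = (n - 4)(n - 5) / 2
Then h(n) = -110·L_0(n) - 167·L_1(n) - 236·L_2(n).
Expanding and collecting terms gives h(n) = -6n² - 3n - 2.
Check: h(4) = -110. ✓

h(n) = -6n^2 - 3n - 2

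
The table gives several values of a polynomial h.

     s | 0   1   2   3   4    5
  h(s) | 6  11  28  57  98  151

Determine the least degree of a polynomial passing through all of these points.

Forward differences of the values at s = 0, 1, 2, 3, 4, 5:
  h  : 6  11  28  57  98  151
  Δ  : 5  17  29  41  53
  Δ^2: 12  12  12  12
  Δ^3: 0  0  0
  Δ^4: 0  0
  Δ^5: 0
The second differences are constant (12) and nonzero, while all higher differences vanish, so the minimal degree is 2.

2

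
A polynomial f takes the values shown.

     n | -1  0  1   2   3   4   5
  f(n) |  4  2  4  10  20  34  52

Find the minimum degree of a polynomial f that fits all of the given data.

2

Forward differences of the values at n = -1, 0, 1, 2, 3, 4, 5:
  f  : 4  2  4  10  20  34  52
  Δ  : -2  2  6  10  14  18
  Δ^2: 4  4  4  4  4
  Δ^3: 0  0  0  0
  Δ^4: 0  0  0
  Δ^5: 0  0
  Δ^6: 0
The second differences are constant (4) and nonzero, while all higher differences vanish, so the minimal degree is 2.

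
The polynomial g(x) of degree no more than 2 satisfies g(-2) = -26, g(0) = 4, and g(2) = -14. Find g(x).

Using the Lagrange interpolation formula with nodes -2, 0, 2:
  L_0(x) = x(x - 2) / 8
  L_1(x) = (x + 2)(x - 2) / -4
  L_2(x) = (x + 2)x / 8
Then g(x) = -26·L_0(x) + 4·L_1(x) - 14·L_2(x).
Expanding and collecting terms gives g(x) = -6x^2 + 3x + 4.
Check: g(-2) = -26. ✓

g(x) = -6x^2 + 3x + 4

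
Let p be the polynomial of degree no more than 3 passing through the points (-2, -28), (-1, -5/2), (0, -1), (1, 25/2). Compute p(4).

Forward differences of the values at n = -2, -1, 0, 1:
  p  : -28  -5/2  -1  25/2
  Δ  : 51/2  3/2  27/2
  Δ^2: -24  12
  Δ^3: 36
The third differences are constant, confirming degree 3.
Interpolating (Newton forward form) and evaluating at n = 4 gives p(4) = 485.

485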